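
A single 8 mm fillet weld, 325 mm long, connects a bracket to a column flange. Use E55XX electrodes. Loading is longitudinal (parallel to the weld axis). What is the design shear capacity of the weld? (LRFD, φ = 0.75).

E55XX → F_EXX = 550 MPa.
Effective throat t_e = 0.707 × 8 = 5.656 mm.
Total length L = 325 mm; A_we = 5.656 × 325 = 1838 mm².
F_nw = 0.6 F_EXX = 0.6 × 550 = 330 MPa.
φR_n = 0.75 × 330 × 1838 × 10⁻³ = 455 kN.

φR_n ≈ 455 kN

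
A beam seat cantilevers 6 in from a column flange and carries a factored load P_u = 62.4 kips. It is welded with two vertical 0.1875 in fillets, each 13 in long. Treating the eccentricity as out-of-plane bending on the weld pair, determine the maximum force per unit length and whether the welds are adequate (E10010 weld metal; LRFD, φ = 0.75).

f_max ≈ 7.07 kip/in; NOT adequate

E100XX → F_EXX = 100 ksi.
L_w = 2 × 13 = 26 in; section modulus (unit throat) S = 2 × L²/6 = 56.33 in².
Direct shear f_v = P/L_w = 62.4/26 = 2.4 kip/in.
Moment M = P × e = 62.4 × 6 = 374.4 kip·in; bending f_b = M/S = 6.646 kip/in.
f_max = √(f_v² + f_b²) = √(2.4² + 6.646²) = 7.066 kip/in.
φr_n = 0.75 × 0.6 × 100 × (0.707 × 0.1875) = 5.965 kip/in → NOT adequate.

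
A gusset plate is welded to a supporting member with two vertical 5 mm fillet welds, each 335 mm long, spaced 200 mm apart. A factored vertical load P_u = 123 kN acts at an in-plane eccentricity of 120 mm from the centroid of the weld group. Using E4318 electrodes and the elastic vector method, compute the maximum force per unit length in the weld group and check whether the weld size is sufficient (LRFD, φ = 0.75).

E43XX → F_EXX = 430 MPa.
Total weld length L_w = 670 mm. Treat welds as unit-width lines.
Polar moment about centroid: J = 2[d³/12 + d(b/2)²] = 2[335³/12 + 335×100²] = 12970000 mm³.
Direct shear f_v = P/L_w = 123×10³ / 670 = 183.6 N/mm (vertical).
Torsion M = P·e = 123×10³ × 120 = 14760000 N·mm.
Critical point at (x, y) = (100, 167.5) from centroid. f_tx = M·y/J = 190.7 N/mm; f_ty = M·x/J = 113.8 N/mm.
Resultant f_max = √[f_tx² + (f_v + f_ty)²] = √[190.7² + (183.6 + 113.8)²] = 353.3 N/mm.
Capacity per unit length: φr_n = 0.75 × 0.6 × 430 × (0.707 × 5) = 684 N/mm.
353.3 ≤ 684 → adequate.

f_max ≈ 353 N/mm; adequate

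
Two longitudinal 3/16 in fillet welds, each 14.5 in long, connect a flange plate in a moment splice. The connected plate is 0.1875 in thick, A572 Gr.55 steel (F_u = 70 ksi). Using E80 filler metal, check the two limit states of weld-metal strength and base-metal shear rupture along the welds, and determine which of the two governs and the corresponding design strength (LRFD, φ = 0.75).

φR_n ≈ 138 kips (weld metal governs)

E80XX → F_EXX = 80 ksi.
t_e = 0.707 × 0.1875 = 0.1326 in; L = 29 in.
Weld metal: φR_n = 0.75 × 0.6 × 80 × 0.1326 × 29 = 138.4 kips.
Base metal (shear rupture): φR_n = 0.75 × 0.6 × 70 × 0.1875 × 29 = 171.3 kips.
Governing: weld metal.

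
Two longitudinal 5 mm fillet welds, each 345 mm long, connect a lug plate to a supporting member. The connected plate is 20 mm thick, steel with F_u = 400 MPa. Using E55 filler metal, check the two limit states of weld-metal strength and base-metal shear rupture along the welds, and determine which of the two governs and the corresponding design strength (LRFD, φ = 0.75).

E55XX → F_EXX = 550 MPa.
t_e = 0.707 × 5 = 3.535 mm; L = 690 mm.
Weld metal: φR_n = 0.75 × 0.6 × 550 × 3.535 × 690 × 10⁻³ = 603.7 kN.
Base metal (shear rupture): φR_n = 0.75 × 0.6 × 400 × 20 × 690 × 10⁻³ = 2484 kN.
Governing: weld metal.

φR_n ≈ 604 kN (weld metal governs)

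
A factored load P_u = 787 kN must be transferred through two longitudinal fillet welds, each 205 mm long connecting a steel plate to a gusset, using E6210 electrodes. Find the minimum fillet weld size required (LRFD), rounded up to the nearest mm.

w = 10 mm

E62XX → F_EXX = 620 MPa.
Total weld length L = 410 mm.
Required throat t_e = P_u / (φ × 0.6 F_EXX × L) = 787 / (0.75 × 0.6 × 620 × 410 × 10⁻³) = 6.88 mm.
Required leg w = t_e / 0.707 = 9.731 mm → use 10 mm.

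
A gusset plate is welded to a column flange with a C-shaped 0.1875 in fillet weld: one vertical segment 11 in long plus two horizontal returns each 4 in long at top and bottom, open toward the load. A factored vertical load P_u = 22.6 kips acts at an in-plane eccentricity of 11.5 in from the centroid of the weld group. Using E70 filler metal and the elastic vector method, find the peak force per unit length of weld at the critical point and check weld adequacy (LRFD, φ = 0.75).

f_max ≈ 5.01 kip/in; NOT adequate

E70XX → F_EXX = 70 ksi.
Total weld length L_w = 19 in. Treat welds as unit-width lines.
Centroid: x̄ = 2×4×2 / 19 = 0.8421 in from the vertical weld.
Polar moment about centroid: J = I_x + I_y = [11³/12 + 2×4×5.5²] + [11×0.8421² + 2(4³/12 + 4×1.158²)] = 382.1 in³.
Direct shear f_v = P/L_w = 22.6 / 19 = 1.189 kip/in (vertical).
Torsion M = P·e = 22.6 × 11.5 = 259.9 kip·in.
Critical point at (x, y) = (3.158, 5.5) from centroid. f_tx = M·y/J = 3.741 kip/in; f_ty = M·x/J = 2.148 kip/in.
Resultant f_max = √[f_tx² + (f_v + f_ty)²] = √[3.741² + (1.189 + 2.148)²] = 5.013 kip/in.
Capacity per unit length: φr_n = 0.75 × 0.6 × 70 × (0.707 × 0.1875) = 4.176 kip/in.
5.013 > 4.176 → NOT adequate.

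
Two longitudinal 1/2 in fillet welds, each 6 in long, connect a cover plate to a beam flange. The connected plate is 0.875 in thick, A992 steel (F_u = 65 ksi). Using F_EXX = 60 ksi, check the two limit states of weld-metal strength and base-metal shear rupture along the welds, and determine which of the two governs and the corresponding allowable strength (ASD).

t_e = 0.707 × 0.5 = 0.3535 in; L = 12 in.
Weld metal: R_n/Ω = (1/2.0) × 0.6 × 60 × 0.3535 × 12 = 76.36 kips.
Base metal (shear rupture): R_n/Ω = (1/2.0) × 0.6 × 65 × 0.875 × 12 = 204.8 kips.
Governing: weld metal.

R_n/Ω ≈ 76.4 kips (weld metal governs)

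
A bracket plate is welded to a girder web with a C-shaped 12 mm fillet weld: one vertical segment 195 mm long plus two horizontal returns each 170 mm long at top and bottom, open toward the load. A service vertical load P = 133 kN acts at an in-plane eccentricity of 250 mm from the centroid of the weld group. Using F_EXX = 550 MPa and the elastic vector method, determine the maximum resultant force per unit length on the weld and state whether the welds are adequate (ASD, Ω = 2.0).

Total weld length L_w = 535 mm. Treat welds as unit-width lines.
Centroid: x̄ = 2×170×85 / 535 = 54.02 mm from the vertical weld.
Polar moment about centroid: J = I_x + I_y = [195³/12 + 2×170×97.5²] + [195×54.02² + 2(170³/12 + 170×30.98²)] = 5564000 mm³.
Direct shear f_v = P/L_w = 133×10³ / 535 = 248.6 N/mm (vertical).
Torsion M = P·e = 133×10³ × 250 = 33250000 N·mm.
Critical point at (x, y) = (116, 97.5) from centroid. f_tx = M·y/J = 582.6 N/mm; f_ty = M·x/J = 693.1 N/mm.
Resultant f_max = √[f_tx² + (f_v + f_ty)²] = √[582.6² + (248.6 + 693.1)²] = 1107 N/mm.
Capacity per unit length: r_n/Ω = (1/2.0) × 0.6 × 550 × (0.707 × 12) = 1400 N/mm.
1107 ≤ 1400 → adequate.

f_max ≈ 1110 N/mm; adequate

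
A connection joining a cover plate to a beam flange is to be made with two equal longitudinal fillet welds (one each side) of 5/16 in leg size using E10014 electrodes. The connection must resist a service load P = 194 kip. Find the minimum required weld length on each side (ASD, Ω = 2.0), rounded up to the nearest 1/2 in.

E100XX → F_EXX = 100 ksi.
Throat t_e = 0.707 × 0.3125 = 0.2209 in.
r_n/Ω = (0.6 × 100 × 0.2209) / 2.0 = 6.628 kip/in.
L_req = P / (r_n/Ω) = 194 / 6.628 = 29.27 in total.
Per side: 29.27 / 2 = 14.63 in.
Round up → use L = 15 in on each side.

L = 15 in on each side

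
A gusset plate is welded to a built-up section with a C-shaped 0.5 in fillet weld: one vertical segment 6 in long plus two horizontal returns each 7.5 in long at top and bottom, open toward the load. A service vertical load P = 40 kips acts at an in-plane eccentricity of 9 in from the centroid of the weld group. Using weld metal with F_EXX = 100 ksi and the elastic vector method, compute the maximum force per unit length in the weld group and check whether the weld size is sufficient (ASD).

Total weld length L_w = 21 in. Treat welds as unit-width lines.
Centroid: x̄ = 2×7.5×3.75 / 21 = 2.679 in from the vertical weld.
Polar moment about centroid: J = I_x + I_y = [6³/12 + 2×7.5×3²] + [6×2.679² + 2(7.5³/12 + 7.5×1.071²)] = 283.6 in³.
Direct shear f_v = P/L_w = 40 / 21 = 1.905 kip/in (vertical).
Torsion M = P·e = 40 × 9 = 360 kip·in.
Critical point at (x, y) = (4.821, 3) from centroid. f_tx = M·y/J = 3.808 kip/in; f_ty = M·x/J = 6.121 kip/in.
Resultant f_max = √[f_tx² + (f_v + f_ty)²] = √[3.808² + (1.905 + 6.121)²] = 8.883 kip/in.
Capacity per unit length: r_n/Ω = (1/2.0) × 0.6 × 100 × (0.707 × 0.5) = 10.6 kip/in.
8.883 ≤ 10.6 → adequate.

f_max ≈ 8.88 kip/in; adequate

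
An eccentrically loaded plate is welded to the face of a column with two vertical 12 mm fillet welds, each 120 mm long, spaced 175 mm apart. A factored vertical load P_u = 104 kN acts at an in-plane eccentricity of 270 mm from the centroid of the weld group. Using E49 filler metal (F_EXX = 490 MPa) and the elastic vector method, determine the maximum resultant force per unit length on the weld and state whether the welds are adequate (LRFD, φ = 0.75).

Total weld length L_w = 240 mm. Treat welds as unit-width lines.
Polar moment about centroid: J = 2[d³/12 + d(b/2)²] = 2[120³/12 + 120×87.5²] = 2126000 mm³.
Direct shear f_v = P/L_w = 104×10³ / 240 = 433.3 N/mm (vertical).
Torsion M = P·e = 104×10³ × 270 = 28080000 N·mm.
Critical point at (x, y) = (87.5, 60) from centroid. f_tx = M·y/J = 792.7 N/mm; f_ty = M·x/J = 1156 N/mm.
Resultant f_max = √[f_tx² + (f_v + f_ty)²] = √[792.7² + (433.3 + 1156)²] = 1776 N/mm.
Capacity per unit length: φr_n = 0.75 × 0.6 × 490 × (0.707 × 12) = 1871 N/mm.
1776 ≤ 1871 → adequate.

f_max ≈ 1780 N/mm; adequate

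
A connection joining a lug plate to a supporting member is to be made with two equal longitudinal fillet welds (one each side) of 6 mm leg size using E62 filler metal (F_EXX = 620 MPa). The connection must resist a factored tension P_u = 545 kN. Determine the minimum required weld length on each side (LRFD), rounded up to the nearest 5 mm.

Throat t_e = 0.707 × 6 = 4.242 mm.
φr_n = 0.75 × 0.6 × 620 × 4.242 × 10⁻³ = 1.184 kN/mm.
L_req = P_u / φr_n = 545 / 1.184 = 460.5 mm total.
Per side: 460.5 / 2 = 230.2 mm.
Round up → use L = 235 mm on each side.

L = 235 mm on each side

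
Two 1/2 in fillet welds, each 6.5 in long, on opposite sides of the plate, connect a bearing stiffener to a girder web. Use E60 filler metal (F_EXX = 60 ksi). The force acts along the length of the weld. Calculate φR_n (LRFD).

Effective throat t_e = 0.707 × 0.5 = 0.3535 in.
Total length L = 13 in; A_we = 0.3535 × 13 = 4.595 in².
F_nw = 0.6 F_EXX = 0.6 × 60 = 36 ksi.
φR_n = 0.75 × 36 × 4.595 = 124.1 kips.

φR_n ≈ 124 kips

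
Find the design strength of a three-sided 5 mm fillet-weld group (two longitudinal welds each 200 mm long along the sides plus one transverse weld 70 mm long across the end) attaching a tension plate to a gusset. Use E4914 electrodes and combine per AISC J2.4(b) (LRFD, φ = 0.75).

φR_n ≈ 366 kN

E49XX → F_EXX = 490 MPa.
t_e = 0.707 × 5 = 3.535 mm.
R_nwl = 0.6 × 490 × 3.535 × 400 × 10⁻³ = 415.7 kN (longitudinal, 2 welds).
R_nwt = 0.6 × 490 × 3.535 × 70 × 10⁻³ = 72.75 kN (transverse, base value).
(i) R_nwl + R_nwt = 488.5 kN; (ii) 0.85 R_nwl + 1.5 R_nwt = 462.5 kN.
R_n = max = 488.5 kN [governs: (i)]; φR_n = 366.3 kN.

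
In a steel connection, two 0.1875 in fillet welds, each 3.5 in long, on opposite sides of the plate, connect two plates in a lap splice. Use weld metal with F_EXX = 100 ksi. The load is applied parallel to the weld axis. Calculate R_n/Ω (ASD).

R_n/Ω ≈ 27.8 kips

Effective throat t_e = 0.707 × 0.1875 = 0.1326 in.
Total length L = 7 in; A_we = 0.1326 × 7 = 0.9279 in².
F_nw = 0.6 F_EXX = 0.6 × 100 = 60 ksi.
R_n = 60 × 0.9279 = 55.68 kips; R_n/Ω = 55.68/2.0 = 27.84 kips.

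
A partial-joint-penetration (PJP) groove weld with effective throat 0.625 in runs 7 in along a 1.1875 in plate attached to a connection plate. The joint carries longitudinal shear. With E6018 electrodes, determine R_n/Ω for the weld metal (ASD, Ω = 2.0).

E60XX → F_EXX = 60 ksi.
Effective throat (given) t_e = 0.625 in.
A_we = 0.625 × 7 = 4.375 in².
F_nw = 0.6 F_EXX = 36 ksi.
R_n/Ω = (36 × 4.375) / 2.0 = 78.75 kip.

R_n/Ω ≈ 78.8 kip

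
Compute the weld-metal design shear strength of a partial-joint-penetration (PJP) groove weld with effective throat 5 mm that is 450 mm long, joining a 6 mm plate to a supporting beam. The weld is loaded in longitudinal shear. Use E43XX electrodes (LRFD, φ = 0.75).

φR_n ≈ 435 kN

E43XX → F_EXX = 430 MPa.
Effective throat (given) t_e = 5 mm.
A_we = 5 × 450 = 2250 mm².
F_nw = 0.6 F_EXX = 258 MPa.
φR_n = 0.75 × 258 × 2250 × 10⁻³ = 435.4 kN.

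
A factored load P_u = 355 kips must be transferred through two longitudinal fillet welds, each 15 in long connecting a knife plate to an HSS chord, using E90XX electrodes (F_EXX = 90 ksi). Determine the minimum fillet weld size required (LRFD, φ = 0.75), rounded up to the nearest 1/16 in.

Total weld length L = 30 in.
Required throat t_e = P_u / (φ × 0.6 F_EXX × L) = 355 / (0.75 × 0.6 × 90 × 30) = 0.2922 in.
Required leg w = t_e / 0.707 = 0.4133 in → use 7/16 in.

w = 7/16 in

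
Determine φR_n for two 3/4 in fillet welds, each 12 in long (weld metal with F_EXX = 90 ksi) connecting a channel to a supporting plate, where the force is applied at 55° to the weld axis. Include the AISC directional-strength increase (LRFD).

t_e = 0.707 × 0.75 = 0.5302 in; A_we = 0.5302 × 24 = 12.73 in².
Directional factor: 1.0 + 0.5 sin^1.5(55°) = 1.371.
F_nw = 0.6 × 90 × 1.371 = 74.02 ksi.
φR_n = 0.75 × 74.02 × 12.73 = 706.5 kips.

φR_n ≈ 706 kips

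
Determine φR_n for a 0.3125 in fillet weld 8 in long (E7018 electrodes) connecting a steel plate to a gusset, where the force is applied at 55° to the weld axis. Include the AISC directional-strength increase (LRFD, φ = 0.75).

φR_n ≈ 76.3 kips

E70XX → F_EXX = 70 ksi.
t_e = 0.707 × 0.3125 = 0.2209 in; A_we = 0.2209 × 8 = 1.767 in².
Directional factor: 1.0 + 0.5 sin^1.5(55°) = 1.371.
F_nw = 0.6 × 70 × 1.371 = 57.57 ksi.
φR_n = 0.75 × 57.57 × 1.767 = 76.32 kips.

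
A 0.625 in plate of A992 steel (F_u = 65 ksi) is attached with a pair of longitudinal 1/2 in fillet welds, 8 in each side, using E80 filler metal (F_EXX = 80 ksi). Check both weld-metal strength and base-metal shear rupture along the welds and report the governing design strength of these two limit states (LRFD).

t_e = 0.707 × 0.5 = 0.3535 in; L = 16 in.
Weld metal: φR_n = 0.75 × 0.6 × 80 × 0.3535 × 16 = 203.6 kips.
Base metal (shear rupture): φR_n = 0.75 × 0.6 × 65 × 0.625 × 16 = 292.5 kips.
Governing: weld metal.

φR_n ≈ 204 kips (weld metal governs)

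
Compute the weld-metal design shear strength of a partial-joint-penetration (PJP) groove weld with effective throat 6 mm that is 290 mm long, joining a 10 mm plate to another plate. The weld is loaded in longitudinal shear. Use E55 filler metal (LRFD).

E55XX → F_EXX = 550 MPa.
Effective throat (given) t_e = 6 mm.
A_we = 6 × 290 = 1740 mm².
F_nw = 0.6 F_EXX = 330 MPa.
φR_n = 0.75 × 330 × 1740 × 10⁻³ = 430.7 kN.

φR_n ≈ 431 kN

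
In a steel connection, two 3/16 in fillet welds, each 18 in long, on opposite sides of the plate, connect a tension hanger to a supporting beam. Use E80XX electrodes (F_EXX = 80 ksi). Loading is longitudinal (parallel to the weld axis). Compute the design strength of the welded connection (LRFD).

φR_n ≈ 172 kip

Effective throat t_e = 0.707 × 0.1875 = 0.1326 in.
Total length L = 36 in; A_we = 0.1326 × 36 = 4.772 in².
F_nw = 0.6 F_EXX = 0.6 × 80 = 48 ksi.
φR_n = 0.75 × 48 × 4.772 = 171.8 kip.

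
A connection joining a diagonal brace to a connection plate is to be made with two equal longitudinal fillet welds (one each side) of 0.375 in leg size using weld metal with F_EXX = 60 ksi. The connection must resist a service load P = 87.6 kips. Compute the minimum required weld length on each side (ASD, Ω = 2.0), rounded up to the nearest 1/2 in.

Throat t_e = 0.707 × 0.375 = 0.2651 in.
r_n/Ω = (0.6 × 60 × 0.2651) / 2.0 = 4.772 kip/in.
L_req = P / (r_n/Ω) = 87.6 / 4.772 = 18.36 in total.
Per side: 18.36 / 2 = 9.178 in.
Round up → use L = 9.5 in on each side.

L = 9.5 in on each side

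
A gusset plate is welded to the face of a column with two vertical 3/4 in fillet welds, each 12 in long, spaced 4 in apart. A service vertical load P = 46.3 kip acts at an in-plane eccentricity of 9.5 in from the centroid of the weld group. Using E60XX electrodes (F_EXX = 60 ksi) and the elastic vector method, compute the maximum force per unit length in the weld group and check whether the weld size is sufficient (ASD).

f_max ≈ 8.06 kip/in; adequate

Total weld length L_w = 24 in. Treat welds as unit-width lines.
Polar moment about centroid: J = 2[d³/12 + d(b/2)²] = 2[12³/12 + 12×2²] = 384 in³.
Direct shear f_v = P/L_w = 46.3 / 24 = 1.929 kip/in (vertical).
Torsion M = P·e = 46.3 × 9.5 = 439.85 kip·in.
Critical point at (x, y) = (2, 6) from centroid. f_tx = M·y/J = 6.873 kip/in; f_ty = M·x/J = 2.291 kip/in.
Resultant f_max = √[f_tx² + (f_v + f_ty)²] = √[6.873² + (1.929 + 2.291)²] = 8.065 kip/in.
Capacity per unit length: r_n/Ω = (1/2.0) × 0.6 × 60 × (0.707 × 0.75) = 9.544 kip/in.
8.065 ≤ 9.544 → adequate.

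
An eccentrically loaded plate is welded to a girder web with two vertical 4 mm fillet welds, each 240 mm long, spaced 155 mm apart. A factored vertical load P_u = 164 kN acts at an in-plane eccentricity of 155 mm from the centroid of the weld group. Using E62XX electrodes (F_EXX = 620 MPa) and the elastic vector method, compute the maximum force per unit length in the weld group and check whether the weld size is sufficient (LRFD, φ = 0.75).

f_max ≈ 931 N/mm; NOT adequate

Total weld length L_w = 480 mm. Treat welds as unit-width lines.
Polar moment about centroid: J = 2[d³/12 + d(b/2)²] = 2[240³/12 + 240×77.5²] = 5187000 mm³.
Direct shear f_v = P/L_w = 164×10³ / 480 = 341.7 N/mm (vertical).
Torsion M = P·e = 164×10³ × 155 = 25420000 N·mm.
Critical point at (x, y) = (77.5, 120) from centroid. f_tx = M·y/J = 588.1 N/mm; f_ty = M·x/J = 379.8 N/mm.
Resultant f_max = √[f_tx² + (f_v + f_ty)²] = √[588.1² + (341.7 + 379.8)²] = 930.8 N/mm.
Capacity per unit length: φr_n = 0.75 × 0.6 × 620 × (0.707 × 4) = 789 N/mm.
930.8 > 789 → NOT adequate.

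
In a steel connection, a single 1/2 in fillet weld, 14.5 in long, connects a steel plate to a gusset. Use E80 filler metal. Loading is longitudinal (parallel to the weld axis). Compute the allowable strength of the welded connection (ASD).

E80XX → F_EXX = 80 ksi.
Effective throat t_e = 0.707 × 0.5 = 0.3535 in.
Total length L = 14.5 in; A_we = 0.3535 × 14.5 = 5.126 in².
F_nw = 0.6 F_EXX = 0.6 × 80 = 48 ksi.
R_n = 48 × 5.126 = 246 kip; R_n/Ω = 246/2.0 = 123 kip.

R_n/Ω ≈ 123 kip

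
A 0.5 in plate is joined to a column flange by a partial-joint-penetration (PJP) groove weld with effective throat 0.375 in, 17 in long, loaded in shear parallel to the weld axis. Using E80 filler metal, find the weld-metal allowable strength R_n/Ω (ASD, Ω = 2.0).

R_n/Ω ≈ 153 kip

E80XX → F_EXX = 80 ksi.
Effective throat (given) t_e = 0.375 in.
A_we = 0.375 × 17 = 6.375 in².
F_nw = 0.6 F_EXX = 48 ksi.
R_n/Ω = (48 × 6.375) / 2.0 = 153 kip.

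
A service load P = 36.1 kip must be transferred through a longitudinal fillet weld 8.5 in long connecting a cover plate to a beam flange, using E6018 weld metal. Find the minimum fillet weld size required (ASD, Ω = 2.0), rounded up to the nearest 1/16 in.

w = 3/8 in

E60XX → F_EXX = 60 ksi.
Total weld length L = 8.5 in.
Required throat t_e = P × Ω / (0.6 F_EXX × L) = 36.1 × 2.0 / (0.6 × 60 × 8.5) = 0.2359 in.
Required leg w = t_e / 0.707 = 0.3337 in → use 3/8 in.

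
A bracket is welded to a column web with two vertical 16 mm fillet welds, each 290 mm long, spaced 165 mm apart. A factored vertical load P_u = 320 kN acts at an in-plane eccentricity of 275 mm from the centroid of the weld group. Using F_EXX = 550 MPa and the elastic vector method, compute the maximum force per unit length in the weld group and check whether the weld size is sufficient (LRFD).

f_max ≈ 2160 N/mm; adequate

Total weld length L_w = 580 mm. Treat welds as unit-width lines.
Polar moment about centroid: J = 2[d³/12 + d(b/2)²] = 2[290³/12 + 290×82.5²] = 8012000 mm³.
Direct shear f_v = P/L_w = 320×10³ / 580 = 551.7 N/mm (vertical).
Torsion M = P·e = 320×10³ × 275 = 88000000 N·mm.
Critical point at (x, y) = (82.5, 145) from centroid. f_tx = M·y/J = 1593 N/mm; f_ty = M·x/J = 906.1 N/mm.
Resultant f_max = √[f_tx² + (f_v + f_ty)²] = √[1593² + (551.7 + 906.1)²] = 2159 N/mm.
Capacity per unit length: φr_n = 0.75 × 0.6 × 550 × (0.707 × 16) = 2800 N/mm.
2159 ≤ 2800 → adequate.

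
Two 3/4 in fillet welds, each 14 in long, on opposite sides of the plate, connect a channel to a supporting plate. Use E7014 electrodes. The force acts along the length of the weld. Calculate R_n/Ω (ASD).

E70XX → F_EXX = 70 ksi.
Effective throat t_e = 0.707 × 0.75 = 0.5302 in.
Total length L = 28 in; A_we = 0.5302 × 28 = 14.85 in².
F_nw = 0.6 F_EXX = 0.6 × 70 = 42 ksi.
R_n = 42 × 14.85 = 623.6 kips; R_n/Ω = 623.6/2.0 = 311.8 kips.

R_n/Ω ≈ 312 kips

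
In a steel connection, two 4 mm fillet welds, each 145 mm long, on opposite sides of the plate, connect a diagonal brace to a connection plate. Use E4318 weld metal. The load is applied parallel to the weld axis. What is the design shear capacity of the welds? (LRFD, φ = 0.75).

φR_n ≈ 159 kN

E43XX → F_EXX = 430 MPa.
Effective throat t_e = 0.707 × 4 = 2.828 mm.
Total length L = 290 mm; A_we = 2.828 × 290 = 820.1 mm².
F_nw = 0.6 F_EXX = 0.6 × 430 = 258 MPa.
φR_n = 0.75 × 258 × 820.1 × 10⁻³ = 158.7 kN.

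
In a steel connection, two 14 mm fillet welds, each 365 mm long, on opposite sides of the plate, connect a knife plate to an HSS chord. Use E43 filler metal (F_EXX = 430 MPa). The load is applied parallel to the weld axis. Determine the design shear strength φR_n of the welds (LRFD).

Effective throat t_e = 0.707 × 14 = 9.898 mm.
Total length L = 730 mm; A_we = 9.898 × 730 = 7226 mm².
F_nw = 0.6 F_EXX = 0.6 × 430 = 258 MPa.
φR_n = 0.75 × 258 × 7226 × 10⁻³ = 1398 kN.

φR_n ≈ 1400 kN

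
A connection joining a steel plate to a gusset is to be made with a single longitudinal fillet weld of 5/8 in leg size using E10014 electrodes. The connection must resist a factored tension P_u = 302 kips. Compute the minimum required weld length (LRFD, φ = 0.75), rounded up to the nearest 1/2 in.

E100XX → F_EXX = 100 ksi.
Throat t_e = 0.707 × 0.625 = 0.4419 in.
φr_n = 0.75 × 0.6 × 100 × 0.4419 = 19.88 kips/in.
L_req = P_u / φr_n = 302 / 19.88 = 15.19 in total.
Round up → use L = 15.5 in.

L = 15.5 in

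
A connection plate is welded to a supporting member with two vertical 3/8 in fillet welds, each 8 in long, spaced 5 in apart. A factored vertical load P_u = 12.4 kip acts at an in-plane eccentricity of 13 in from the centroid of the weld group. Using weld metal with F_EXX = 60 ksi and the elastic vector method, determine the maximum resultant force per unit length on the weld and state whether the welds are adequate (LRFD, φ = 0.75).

Total weld length L_w = 16 in. Treat welds as unit-width lines.
Polar moment about centroid: J = 2[d³/12 + d(b/2)²] = 2[8³/12 + 8×2.5²] = 185.3 in³.
Direct shear f_v = P/L_w = 12.4 / 16 = 0.775 kip/in (vertical).
Torsion M = P·e = 12.4 × 13 = 161.2 kip·in.
Critical point at (x, y) = (2.5, 4) from centroid. f_tx = M·y/J = 3.479 kip/in; f_ty = M·x/J = 2.174 kip/in.
Resultant f_max = √[f_tx² + (f_v + f_ty)²] = √[3.479² + (0.775 + 2.174)²] = 4.561 kip/in.
Capacity per unit length: φr_n = 0.75 × 0.6 × 60 × (0.707 × 0.375) = 7.158 kip/in.
4.561 ≤ 7.158 → adequate.

f_max ≈ 4.56 kip/in; adequate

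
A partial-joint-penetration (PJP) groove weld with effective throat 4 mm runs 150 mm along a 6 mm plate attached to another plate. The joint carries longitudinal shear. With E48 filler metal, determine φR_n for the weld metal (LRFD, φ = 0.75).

E48XX → F_EXX = 480 MPa.
Effective throat (given) t_e = 4 mm.
A_we = 4 × 150 = 600 mm².
F_nw = 0.6 F_EXX = 288 MPa.
φR_n = 0.75 × 288 × 600 × 10⁻³ = 129.6 kN.

φR_n ≈ 130 kN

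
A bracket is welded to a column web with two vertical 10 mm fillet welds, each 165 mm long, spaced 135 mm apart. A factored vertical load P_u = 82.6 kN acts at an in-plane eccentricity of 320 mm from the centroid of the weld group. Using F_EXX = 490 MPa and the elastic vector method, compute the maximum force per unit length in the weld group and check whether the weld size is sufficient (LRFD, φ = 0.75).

f_max ≈ 1420 N/mm; adequate

Total weld length L_w = 330 mm. Treat welds as unit-width lines.
Polar moment about centroid: J = 2[d³/12 + d(b/2)²] = 2[165³/12 + 165×67.5²] = 2252000 mm³.
Direct shear f_v = P/L_w = 82.6×10³ / 330 = 250.3 N/mm (vertical).
Torsion M = P·e = 82.6×10³ × 320 = 26432000 N·mm.
Critical point at (x, y) = (67.5, 82.5) from centroid. f_tx = M·y/J = 968.2 N/mm; f_ty = M·x/J = 792.2 N/mm.
Resultant f_max = √[f_tx² + (f_v + f_ty)²] = √[968.2² + (250.3 + 792.2)²] = 1423 N/mm.
Capacity per unit length: φr_n = 0.75 × 0.6 × 490 × (0.707 × 10) = 1559 N/mm.
1423 ≤ 1559 → adequate.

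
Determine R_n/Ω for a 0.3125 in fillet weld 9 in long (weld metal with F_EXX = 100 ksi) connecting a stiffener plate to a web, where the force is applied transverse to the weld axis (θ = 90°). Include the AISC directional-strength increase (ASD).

R_n/Ω ≈ 89.5 kip

t_e = 0.707 × 0.3125 = 0.2209 in; A_we = 0.2209 × 9 = 1.988 in².
Directional factor: 1.0 + 0.5 sin^1.5(90°) = 1.5.
F_nw = 0.6 × 100 × 1.5 = 90 ksi.
R_n/Ω = (90 × 1.988) / 2.0 = 89.48 kip.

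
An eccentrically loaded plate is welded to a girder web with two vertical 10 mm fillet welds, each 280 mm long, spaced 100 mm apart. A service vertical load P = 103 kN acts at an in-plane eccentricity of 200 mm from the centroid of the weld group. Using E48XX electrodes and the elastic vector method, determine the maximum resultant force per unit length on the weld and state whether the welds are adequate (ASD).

f_max ≈ 689 N/mm; adequate

E48XX → F_EXX = 480 MPa.
Total weld length L_w = 560 mm. Treat welds as unit-width lines.
Polar moment about centroid: J = 2[d³/12 + d(b/2)²] = 2[280³/12 + 280×50²] = 5059000 mm³.
Direct shear f_v = P/L_w = 103×10³ / 560 = 183.9 N/mm (vertical).
Torsion M = P·e = 103×10³ × 200 = 20600000 N·mm.
Critical point at (x, y) = (50, 140) from centroid. f_tx = M·y/J = 570.1 N/mm; f_ty = M·x/J = 203.6 N/mm.
Resultant f_max = √[f_tx² + (f_v + f_ty)²] = √[570.1² + (183.9 + 203.6)²] = 689.4 N/mm.
Capacity per unit length: r_n/Ω = (1/2.0) × 0.6 × 480 × (0.707 × 10) = 1018 N/mm.
689.4 ≤ 1018 → adequate.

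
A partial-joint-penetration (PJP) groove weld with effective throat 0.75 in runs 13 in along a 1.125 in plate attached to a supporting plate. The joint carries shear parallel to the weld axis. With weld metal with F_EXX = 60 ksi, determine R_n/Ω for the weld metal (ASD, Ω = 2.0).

R_n/Ω ≈ 176 kips

Effective throat (given) t_e = 0.75 in.
A_we = 0.75 × 13 = 9.75 in².
F_nw = 0.6 F_EXX = 36 ksi.
R_n/Ω = (36 × 9.75) / 2.0 = 175.5 kips.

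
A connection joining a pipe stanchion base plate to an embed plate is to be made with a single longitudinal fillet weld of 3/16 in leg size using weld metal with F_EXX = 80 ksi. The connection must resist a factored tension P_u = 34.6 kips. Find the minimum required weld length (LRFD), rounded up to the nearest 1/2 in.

L = 7.5 in

Throat t_e = 0.707 × 0.1875 = 0.1326 in.
φr_n = 0.75 × 0.6 × 80 × 0.1326 = 4.772 kips/in.
L_req = P_u / φr_n = 34.6 / 4.772 = 7.25 in total.
Round up → use L = 7.5 in.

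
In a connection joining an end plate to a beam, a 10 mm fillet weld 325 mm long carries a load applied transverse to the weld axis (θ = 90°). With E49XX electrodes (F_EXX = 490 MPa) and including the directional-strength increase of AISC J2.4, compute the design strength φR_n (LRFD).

t_e = 0.707 × 10 = 7.07 mm; A_we = 7.07 × 325 = 2298 mm².
Directional factor: 1.0 + 0.5 sin^1.5(90°) = 1.5.
F_nw = 0.6 × 490 × 1.5 = 441 MPa.
φR_n = 0.75 × 441 × 2298 × 10⁻³ = 760 kN.

φR_n ≈ 760 kN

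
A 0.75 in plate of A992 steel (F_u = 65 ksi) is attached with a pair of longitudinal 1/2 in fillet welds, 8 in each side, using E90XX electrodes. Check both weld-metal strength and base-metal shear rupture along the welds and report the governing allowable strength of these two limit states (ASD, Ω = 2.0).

E90XX → F_EXX = 90 ksi.
t_e = 0.707 × 0.5 = 0.3535 in; L = 16 in.
Weld metal: R_n/Ω = (1/2.0) × 0.6 × 90 × 0.3535 × 16 = 152.7 kip.
Base metal (shear rupture): R_n/Ω = (1/2.0) × 0.6 × 65 × 0.75 × 16 = 234 kip.
Governing: weld metal.

R_n/Ω ≈ 153 kip (weld metal governs)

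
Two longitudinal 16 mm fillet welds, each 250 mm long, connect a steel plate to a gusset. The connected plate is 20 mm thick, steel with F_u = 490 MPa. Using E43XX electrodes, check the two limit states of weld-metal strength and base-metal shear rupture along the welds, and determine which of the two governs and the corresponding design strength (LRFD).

φR_n ≈ 1090 kN (weld metal governs)

E43XX → F_EXX = 430 MPa.
t_e = 0.707 × 16 = 11.31 mm; L = 500 mm.
Weld metal: φR_n = 0.75 × 0.6 × 430 × 11.31 × 500 × 10⁻³ = 1094 kN.
Base metal (shear rupture): φR_n = 0.75 × 0.6 × 490 × 20 × 500 × 10⁻³ = 2205 kN.
Governing: weld metal.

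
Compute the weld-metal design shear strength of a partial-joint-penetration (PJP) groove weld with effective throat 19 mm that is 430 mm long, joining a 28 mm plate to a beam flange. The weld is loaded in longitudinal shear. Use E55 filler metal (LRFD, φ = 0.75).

φR_n ≈ 2020 kN

E55XX → F_EXX = 550 MPa.
Effective throat (given) t_e = 19 mm.
A_we = 19 × 430 = 8170 mm².
F_nw = 0.6 F_EXX = 330 MPa.
φR_n = 0.75 × 330 × 8170 × 10⁻³ = 2022 kN.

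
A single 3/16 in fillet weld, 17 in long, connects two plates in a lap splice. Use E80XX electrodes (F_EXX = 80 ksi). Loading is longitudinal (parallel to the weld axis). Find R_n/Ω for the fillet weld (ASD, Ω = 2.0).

R_n/Ω ≈ 54.1 kip

Effective throat t_e = 0.707 × 0.1875 = 0.1326 in.
Total length L = 17 in; A_we = 0.1326 × 17 = 2.254 in².
F_nw = 0.6 F_EXX = 0.6 × 80 = 48 ksi.
R_n = 48 × 2.254 = 108.2 kip; R_n/Ω = 108.2/2.0 = 54.09 kip.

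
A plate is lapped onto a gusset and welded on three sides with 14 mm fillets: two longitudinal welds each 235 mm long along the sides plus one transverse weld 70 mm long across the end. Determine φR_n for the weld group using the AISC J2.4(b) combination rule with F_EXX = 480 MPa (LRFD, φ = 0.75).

t_e = 0.707 × 14 = 9.898 mm.
R_nwl = 0.6 × 480 × 9.898 × 470 × 10⁻³ = 1340 kN (longitudinal, 2 welds).
R_nwt = 0.6 × 480 × 9.898 × 70 × 10⁻³ = 199.5 kN (transverse, base value).
(i) R_nwl + R_nwt = 1539 kN; (ii) 0.85 R_nwl + 1.5 R_nwt = 1438 kN.
R_n = max = 1539 kN [governs: (i)]; φR_n = 1155 kN.

φR_n ≈ 1150 kN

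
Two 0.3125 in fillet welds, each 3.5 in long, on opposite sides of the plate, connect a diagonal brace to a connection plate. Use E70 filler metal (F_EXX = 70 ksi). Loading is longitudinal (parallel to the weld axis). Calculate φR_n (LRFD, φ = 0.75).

Effective throat t_e = 0.707 × 0.3125 = 0.2209 in.
Total length L = 7 in; A_we = 0.2209 × 7 = 1.547 in².
F_nw = 0.6 F_EXX = 0.6 × 70 = 42 ksi.
φR_n = 0.75 × 42 × 1.547 = 48.72 kip.

φR_n ≈ 48.7 kip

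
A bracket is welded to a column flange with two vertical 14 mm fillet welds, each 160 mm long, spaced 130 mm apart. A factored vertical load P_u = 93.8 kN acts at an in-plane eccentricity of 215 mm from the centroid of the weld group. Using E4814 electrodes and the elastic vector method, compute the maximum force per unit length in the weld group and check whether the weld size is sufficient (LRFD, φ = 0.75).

E48XX → F_EXX = 480 MPa.
Total weld length L_w = 320 mm. Treat welds as unit-width lines.
Polar moment about centroid: J = 2[d³/12 + d(b/2)²] = 2[160³/12 + 160×65²] = 2035000 mm³.
Direct shear f_v = P/L_w = 93.8×10³ / 320 = 293.1 N/mm (vertical).
Torsion M = P·e = 93.8×10³ × 215 = 20167000 N·mm.
Critical point at (x, y) = (65, 80) from centroid. f_tx = M·y/J = 792.9 N/mm; f_ty = M·x/J = 644.3 N/mm.
Resultant f_max = √[f_tx² + (f_v + f_ty)²] = √[792.9² + (293.1 + 644.3)²] = 1228 N/mm.
Capacity per unit length: φr_n = 0.75 × 0.6 × 480 × (0.707 × 14) = 2138 N/mm.
1228 ≤ 2138 → adequate.

f_max ≈ 1230 N/mm; adequate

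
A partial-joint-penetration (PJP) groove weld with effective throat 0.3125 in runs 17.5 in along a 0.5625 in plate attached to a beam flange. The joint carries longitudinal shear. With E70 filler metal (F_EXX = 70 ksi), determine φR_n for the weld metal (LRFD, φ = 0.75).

φR_n ≈ 172 kips

Effective throat (given) t_e = 0.3125 in.
A_we = 0.3125 × 17.5 = 5.469 in².
F_nw = 0.6 F_EXX = 42 ksi.
φR_n = 0.75 × 42 × 5.469 = 172.3 kips.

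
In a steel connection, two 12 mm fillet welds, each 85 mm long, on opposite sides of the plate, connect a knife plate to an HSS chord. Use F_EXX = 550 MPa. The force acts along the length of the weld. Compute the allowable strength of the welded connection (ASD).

Effective throat t_e = 0.707 × 12 = 8.484 mm.
Total length L = 170 mm; A_we = 8.484 × 170 = 1442 mm².
F_nw = 0.6 F_EXX = 0.6 × 550 = 330 MPa.
R_n = 330 × 1442 × 10⁻³ = 476 kN; R_n/Ω = 476/2.0 = 238 kN.

R_n/Ω ≈ 238 kN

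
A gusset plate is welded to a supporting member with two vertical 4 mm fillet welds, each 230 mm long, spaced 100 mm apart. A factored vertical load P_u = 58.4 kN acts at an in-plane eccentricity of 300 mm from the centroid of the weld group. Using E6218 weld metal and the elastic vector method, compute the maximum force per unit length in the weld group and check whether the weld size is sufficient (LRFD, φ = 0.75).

f_max ≈ 751 N/mm; adequate

E62XX → F_EXX = 620 MPa.
Total weld length L_w = 460 mm. Treat welds as unit-width lines.
Polar moment about centroid: J = 2[d³/12 + d(b/2)²] = 2[230³/12 + 230×50²] = 3178000 mm³.
Direct shear f_v = P/L_w = 58.4×10³ / 460 = 127 N/mm (vertical).
Torsion M = P·e = 58.4×10³ × 300 = 17520000 N·mm.
Critical point at (x, y) = (50, 115) from centroid. f_tx = M·y/J = 634 N/mm; f_ty = M·x/J = 275.7 N/mm.
Resultant f_max = √[f_tx² + (f_v + f_ty)²] = √[634² + (127 + 275.7)²] = 751.1 N/mm.
Capacity per unit length: φr_n = 0.75 × 0.6 × 620 × (0.707 × 4) = 789 N/mm.
751.1 ≤ 789 → adequate.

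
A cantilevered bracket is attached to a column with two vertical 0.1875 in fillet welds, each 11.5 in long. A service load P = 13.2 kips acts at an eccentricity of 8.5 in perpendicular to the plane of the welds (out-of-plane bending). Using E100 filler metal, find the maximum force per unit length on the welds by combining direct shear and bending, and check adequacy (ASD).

f_max ≈ 2.61 kip/in; adequate

E100XX → F_EXX = 100 ksi.
L_w = 2 × 11.5 = 23 in; section modulus (unit throat) S = 2 × L²/6 = 44.08 in².
Direct shear f_v = P/L_w = 13.2/23 = 0.5739 kip/in.
Moment M = P × e = 13.2 × 8.5 = 112.2 kip·in; bending f_b = M/S = 2.545 kip/in.
f_max = √(f_v² + f_b²) = √(0.5739² + 2.545²) = 2.609 kip/in.
r_n/Ω = (1/2.0) × 0.6 × 100 × (0.707 × 0.1875) = 3.977 kip/in → adequate.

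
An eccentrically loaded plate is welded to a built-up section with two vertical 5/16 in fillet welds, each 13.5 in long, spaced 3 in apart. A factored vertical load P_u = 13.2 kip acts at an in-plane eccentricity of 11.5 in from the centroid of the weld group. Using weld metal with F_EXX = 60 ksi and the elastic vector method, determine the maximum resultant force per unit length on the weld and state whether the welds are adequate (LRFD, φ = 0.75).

Total weld length L_w = 27 in. Treat welds as unit-width lines.
Polar moment about centroid: J = 2[d³/12 + d(b/2)²] = 2[13.5³/12 + 13.5×1.5²] = 470.8 in³.
Direct shear f_v = P/L_w = 13.2 / 27 = 0.4889 kip/in (vertical).
Torsion M = P·e = 13.2 × 11.5 = 151.8 kip·in.
Critical point at (x, y) = (1.5, 6.75) from centroid. f_tx = M·y/J = 2.176 kip/in; f_ty = M·x/J = 0.4836 kip/in.
Resultant f_max = √[f_tx² + (f_v + f_ty)²] = √[2.176² + (0.4889 + 0.4836)²] = 2.384 kip/in.
Capacity per unit length: φr_n = 0.75 × 0.6 × 60 × (0.707 × 0.3125) = 5.965 kip/in.
2.384 ≤ 5.965 → adequate.

f_max ≈ 2.38 kip/in; adequate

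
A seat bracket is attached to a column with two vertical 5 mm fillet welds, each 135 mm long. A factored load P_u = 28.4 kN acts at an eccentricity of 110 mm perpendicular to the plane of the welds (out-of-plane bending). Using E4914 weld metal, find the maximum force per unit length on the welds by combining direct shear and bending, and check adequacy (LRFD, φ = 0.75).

E49XX → F_EXX = 490 MPa.
L_w = 2 × 135 = 270 mm; section modulus (unit throat) S = 2 × L²/6 = 6075 mm².
Direct shear f_v = P/L_w = 28.4×10³/270 = 105.2 N/mm.
Moment M = P × e = 28.4×10³ × 110 = 3124000 N·mm; bending f_b = M/S = 514.2 N/mm.
f_max = √(f_v² + f_b²) = √(105.2² + 514.2²) = 524.9 N/mm.
φr_n = 0.75 × 0.6 × 490 × (0.707 × 5) = 779.5 N/mm → adequate.

f_max ≈ 525 N/mm; adequate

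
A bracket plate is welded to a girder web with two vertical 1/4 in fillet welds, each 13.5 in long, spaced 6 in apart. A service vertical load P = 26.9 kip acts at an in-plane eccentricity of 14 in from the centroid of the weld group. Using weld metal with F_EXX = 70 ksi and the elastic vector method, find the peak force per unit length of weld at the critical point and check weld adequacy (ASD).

Total weld length L_w = 27 in. Treat welds as unit-width lines.
Polar moment about centroid: J = 2[d³/12 + d(b/2)²] = 2[13.5³/12 + 13.5×3²] = 653.1 in³.
Direct shear f_v = P/L_w = 26.9 / 27 = 0.9963 kip/in (vertical).
Torsion M = P·e = 26.9 × 14 = 376.6 kip·in.
Critical point at (x, y) = (3, 6.75) from centroid. f_tx = M·y/J = 3.893 kip/in; f_ty = M·x/J = 1.73 kip/in.
Resultant f_max = √[f_tx² + (f_v + f_ty)²] = √[3.893² + (0.9963 + 1.73)²] = 4.752 kip/in.
Capacity per unit length: r_n/Ω = (1/2.0) × 0.6 × 70 × (0.707 × 0.25) = 3.712 kip/in.
4.752 > 3.712 → NOT adequate.

f_max ≈ 4.75 kip/in; NOT adequate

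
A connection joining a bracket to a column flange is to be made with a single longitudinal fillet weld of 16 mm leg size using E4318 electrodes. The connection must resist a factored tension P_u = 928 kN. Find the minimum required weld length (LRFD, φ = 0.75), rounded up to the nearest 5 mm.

E43XX → F_EXX = 430 MPa.
Throat t_e = 0.707 × 16 = 11.31 mm.
φr_n = 0.75 × 0.6 × 430 × 11.31 × 10⁻³ = 2.189 kN/mm.
L_req = P_u / φr_n = 928 / 2.189 = 424 mm total.
Round up → use L = 425 mm.

L = 425 mm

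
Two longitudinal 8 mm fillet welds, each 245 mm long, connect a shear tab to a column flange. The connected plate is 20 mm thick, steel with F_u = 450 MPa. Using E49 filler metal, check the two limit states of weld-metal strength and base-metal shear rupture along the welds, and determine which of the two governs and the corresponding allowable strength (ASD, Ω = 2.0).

E49XX → F_EXX = 490 MPa.
t_e = 0.707 × 8 = 5.656 mm; L = 490 mm.
Weld metal: R_n/Ω = (1/2.0) × 0.6 × 490 × 5.656 × 490 × 10⁻³ = 407.4 kN.
Base metal (shear rupture): R_n/Ω = (1/2.0) × 0.6 × 450 × 20 × 490 × 10⁻³ = 1323 kN.
Governing: weld metal.

R_n/Ω ≈ 407 kN (weld metal governs)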